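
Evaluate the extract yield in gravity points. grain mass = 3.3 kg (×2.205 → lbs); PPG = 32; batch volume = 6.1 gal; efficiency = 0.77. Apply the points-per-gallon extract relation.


points = lbs × PPG × eff / vol
lbs = 3.3 × 2.205 = 7.2765
points = 7.2765 × 32 × 0.77 / 6.1

29.3923 points


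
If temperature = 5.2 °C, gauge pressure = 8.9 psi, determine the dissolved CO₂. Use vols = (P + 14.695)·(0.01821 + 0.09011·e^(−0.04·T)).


vols = (8.9 + 14.695)·(0.01821 + 0.09011·e^(−0.04·5.2))

2.1565 volumes


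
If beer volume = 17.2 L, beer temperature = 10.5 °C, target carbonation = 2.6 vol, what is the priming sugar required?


residual = 14.695·(0.01821 + 0.09011·e^(−0.04·T));  sugar = (target − residual)·4.0·V
residual = 14.695·(0.01821 + 0.09011·e^(−0.04·10.5)) = 1.1376
sugar = (2.6 − 1.1376)·4.0·17.2

100.6107 g


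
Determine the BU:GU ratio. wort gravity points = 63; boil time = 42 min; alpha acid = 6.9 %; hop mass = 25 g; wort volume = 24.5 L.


U = 1.65·0.000125^(GP/1000)·(1−e^(−0.04t))/4.15;  IBU = (α/100)·m·U·1000/V;  BU:GU = IBU/GP
U = 1.65·0.000125^(63/1000)·(1−e^(−0.04·42))/4.15 = 0.1836
IBU = (6.9/100)·25·0.1836·1000/24.5 = 12.9297
BU:GU = 12.9297/63

0.2052


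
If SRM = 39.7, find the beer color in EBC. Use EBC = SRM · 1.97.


EBC = 39.7 · 1.97

78.2090 EBC


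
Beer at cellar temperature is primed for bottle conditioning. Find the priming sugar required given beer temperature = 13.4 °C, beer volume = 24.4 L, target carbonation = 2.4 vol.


residual = 14.695·(0.01821 + 0.09011·e^(−0.04·T));  sugar = (target − residual)·4.0·V
residual = 14.695·(0.01821 + 0.09011·e^(−0.04·13.4)) = 1.0423
sugar = (2.4 − 1.0423)·4.0·24.4

132.5072 g


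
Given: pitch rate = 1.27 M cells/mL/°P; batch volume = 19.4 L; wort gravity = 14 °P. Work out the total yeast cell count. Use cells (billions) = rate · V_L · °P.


cells = 1.27 · 19.4 · 14

344.9320 billion cells


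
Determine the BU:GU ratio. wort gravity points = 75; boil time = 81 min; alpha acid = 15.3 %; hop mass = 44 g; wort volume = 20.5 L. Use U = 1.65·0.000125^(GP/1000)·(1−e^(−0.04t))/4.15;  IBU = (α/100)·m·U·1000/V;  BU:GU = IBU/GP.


U = 1.65·0.000125^(75/1000)·(1−e^(−0.04·81))/4.15 = 0.1947
IBU = (15.3/100)·44·0.1947·1000/20.5 = 63.9357
BU:GU = 63.9357/75

0.8525


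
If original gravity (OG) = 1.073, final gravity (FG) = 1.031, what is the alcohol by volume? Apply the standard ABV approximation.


ABV = (OG − FG) · 131.25
ABV = (1.073 − 1.031) · 131.25

5.5125 % ABV


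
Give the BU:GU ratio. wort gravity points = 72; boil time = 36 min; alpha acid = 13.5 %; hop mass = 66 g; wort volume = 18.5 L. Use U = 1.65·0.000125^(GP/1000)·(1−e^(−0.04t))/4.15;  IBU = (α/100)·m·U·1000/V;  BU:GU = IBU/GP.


U = 1.65·0.000125^(72/1000)·(1−e^(−0.04·36))/4.15 = 0.1588
IBU = (13.5/100)·66·0.1588·1000/18.5 = 76.5042
BU:GU = 76.5042/72

1.0626


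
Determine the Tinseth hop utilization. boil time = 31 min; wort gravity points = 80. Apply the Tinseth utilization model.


U = 1.65·0.000125^(GP/1000) · (1 − e^(−0.04·t))/4.15
bigness = 1.65·0.000125^(80/1000) = 0.8040
boil_factor = (1 − e^(−0.04·31))/4.15 = 0.1712
U = 0.8040 · 0.1712

0.1377


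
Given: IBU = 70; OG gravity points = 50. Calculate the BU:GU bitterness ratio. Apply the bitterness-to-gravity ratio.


BU:GU = IBU / OG_points
BU:GU = 70 / 50

1.4000


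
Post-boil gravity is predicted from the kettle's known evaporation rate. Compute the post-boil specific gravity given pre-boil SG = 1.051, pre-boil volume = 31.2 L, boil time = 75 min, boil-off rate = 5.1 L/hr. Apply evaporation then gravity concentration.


V_post = V_pre − rate·(t/60);  SG_post = 1 + (SG_pre−1)·V_pre/V_post
V_post = 31.2 − 5.1·(75/60) = 24.8250
SG_post = 1 + (1.051 − 1)·31.2/24.8250

1.0641


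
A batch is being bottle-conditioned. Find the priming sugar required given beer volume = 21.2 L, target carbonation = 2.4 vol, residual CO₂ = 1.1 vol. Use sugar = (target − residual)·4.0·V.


sugar = (2.4 − 1.1)·4.0·21.2

110.2400 g


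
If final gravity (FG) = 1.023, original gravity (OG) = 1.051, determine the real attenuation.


AA = (OG−FG)/(OG−1)·100;  RA = AA·0.8192
AA = (1.051 − 1.023)/(1.051 − 1)·100 = 54.9020
RA = 54.9020·0.8192

44.9757 %


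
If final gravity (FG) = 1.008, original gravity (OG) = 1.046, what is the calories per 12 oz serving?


ABW = (OG−FG)·131.25·0.79/FG;  °P = 259 − 259/SG (for OG→OE and FG→AE);  RE = 0.1808·OE + 0.8192·AE;  Cal = (6.9·ABW + 4·(RE−0.1))·FG·3.55
ABW = (1.046 − 1.008)·131.25·0.79/1.008 = 3.9089
OE = 259 − 259/1.046 = 11.3901 °P
AE = 259 − 259/1.008 = 2.0556 °P
RE = 0.1808·11.3901 + 0.8192·2.0556 = 3.7432 °P
Cal = (6.9·3.9089 + 4·(3.7432−0.1))·1.008·3.55

148.6611 kcal


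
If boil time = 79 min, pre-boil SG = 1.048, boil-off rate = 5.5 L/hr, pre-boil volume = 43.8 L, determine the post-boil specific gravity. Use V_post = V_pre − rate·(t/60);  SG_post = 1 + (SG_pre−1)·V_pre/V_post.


V_post = 43.8 − 5.5·(79/60) = 36.5583
SG_post = 1 + (1.048 − 1)·43.8/36.5583

1.0575


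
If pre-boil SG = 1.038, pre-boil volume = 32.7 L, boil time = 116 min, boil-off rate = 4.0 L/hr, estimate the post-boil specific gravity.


V_post = V_pre − rate·(t/60);  SG_post = 1 + (SG_pre−1)·V_pre/V_post
V_post = 32.7 − 4.0·(116/60) = 24.9667
SG_post = 1 + (1.038 − 1)·32.7/24.9667

1.0498


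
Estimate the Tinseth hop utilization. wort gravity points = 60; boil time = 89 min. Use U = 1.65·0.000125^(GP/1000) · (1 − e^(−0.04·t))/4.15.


bigness = 1.65·0.000125^(60/1000) = 0.9623
boil_factor = (1 − e^(−0.04·89))/4.15 = 0.2341
U = 0.9623 · 0.2341

0.2253


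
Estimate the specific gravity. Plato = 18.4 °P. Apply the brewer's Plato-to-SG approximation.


SG = 259/(259 − P)
SG = 259/(259 − 18.4)

1.0765


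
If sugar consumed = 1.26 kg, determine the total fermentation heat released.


Q = m_sugar · 590 kJ/kg
Q = 1.26 · 590

743.4000 kJ


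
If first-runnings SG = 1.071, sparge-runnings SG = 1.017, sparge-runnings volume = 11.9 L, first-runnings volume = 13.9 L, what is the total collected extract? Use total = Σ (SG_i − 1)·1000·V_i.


first = (1.071 − 1)·1000·13.9 = 986.9000
sparge = (1.017 − 1)·1000·11.9 = 202.3000
total = 986.9000 + 202.3000

1189.2000 gravity·L


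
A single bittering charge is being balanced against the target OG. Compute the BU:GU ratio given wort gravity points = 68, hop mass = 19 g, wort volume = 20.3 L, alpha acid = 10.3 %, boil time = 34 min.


U = 1.65·0.000125^(GP/1000)·(1−e^(−0.04t))/4.15;  IBU = (α/100)·m·U·1000/V;  BU:GU = IBU/GP
U = 1.65·0.000125^(68/1000)·(1−e^(−0.04·34))/4.15 = 0.1604
IBU = (10.3/100)·19·0.1604·1000/20.3 = 15.4635
BU:GU = 15.4635/68

0.2274


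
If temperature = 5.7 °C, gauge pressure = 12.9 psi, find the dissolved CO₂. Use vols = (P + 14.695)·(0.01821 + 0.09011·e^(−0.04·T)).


vols = (12.9 + 14.695)·(0.01821 + 0.09011·e^(−0.04·5.7))

2.4821 volumes


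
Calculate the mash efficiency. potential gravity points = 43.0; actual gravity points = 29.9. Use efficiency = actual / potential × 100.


efficiency = 29.9 / 43.0 × 100

69.5349 %


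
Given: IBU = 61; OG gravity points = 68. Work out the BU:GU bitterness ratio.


BU:GU = IBU / OG_points
BU:GU = 61 / 68

0.8971


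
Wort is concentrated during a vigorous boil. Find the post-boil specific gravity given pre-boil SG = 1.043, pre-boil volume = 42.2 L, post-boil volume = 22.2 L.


SG_post = 1 + (SG_pre − 1)·V_pre/V_post
pts_pre = (1.043 − 1)·1000 = 43.0000
pts_post = 43.0000·42.2/22.2 = 81.7387
SG_post = 1 + 81.7387/1000

1.0817


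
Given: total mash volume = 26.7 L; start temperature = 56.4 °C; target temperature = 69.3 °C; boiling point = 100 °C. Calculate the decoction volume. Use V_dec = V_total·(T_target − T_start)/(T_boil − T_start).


V_dec = 26.7·(69.3 − 56.4)/(100 − 56.4)

7.8998 L


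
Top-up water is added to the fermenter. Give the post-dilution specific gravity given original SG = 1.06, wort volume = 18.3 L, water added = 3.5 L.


SG_new = 1 + (SG_old − 1)·V_old/(V_old + V_water)
pts = (1.06 − 1)·1000·18.3/(18.3 + 3.5) = 50.3670
SG_new = 1 + 50.3670/1000

1.0504


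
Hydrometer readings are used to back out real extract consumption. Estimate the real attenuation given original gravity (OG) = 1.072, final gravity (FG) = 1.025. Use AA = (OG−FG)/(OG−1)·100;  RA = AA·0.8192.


AA = (1.072 − 1.025)/(1.072 − 1)·100 = 65.2778
RA = 65.2778·0.8192

53.4756 %


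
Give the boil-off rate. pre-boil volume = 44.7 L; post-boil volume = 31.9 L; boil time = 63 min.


rate = (V_pre − V_post) / (t_min/60)
rate = (44.7 − 31.9) / (63/60)

12.1905 L/hr


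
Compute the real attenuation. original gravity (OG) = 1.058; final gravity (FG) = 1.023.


AA = (OG−FG)/(OG−1)·100;  RA = AA·0.8192
AA = (1.058 − 1.023)/(1.058 − 1)·100 = 60.3448
RA = 60.3448·0.8192

49.4345 %


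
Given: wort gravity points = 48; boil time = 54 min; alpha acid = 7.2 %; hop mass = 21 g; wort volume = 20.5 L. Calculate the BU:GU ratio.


U = 1.65·0.000125^(GP/1000)·(1−e^(−0.04t))/4.15;  IBU = (α/100)·m·U·1000/V;  BU:GU = IBU/GP
U = 1.65·0.000125^(48/1000)·(1−e^(−0.04·54))/4.15 = 0.2285
IBU = (7.2/100)·21·0.2285·1000/20.5 = 16.8527
BU:GU = 16.8527/48

0.3511


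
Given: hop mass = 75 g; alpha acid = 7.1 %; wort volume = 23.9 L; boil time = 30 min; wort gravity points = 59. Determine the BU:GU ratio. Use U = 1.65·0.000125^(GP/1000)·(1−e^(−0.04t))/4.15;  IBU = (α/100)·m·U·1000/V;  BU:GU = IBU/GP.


U = 1.65·0.000125^(59/1000)·(1−e^(−0.04·30))/4.15 = 0.1635
IBU = (7.1/100)·75·0.1635·1000/23.9 = 36.4277
BU:GU = 36.4277/59

0.6174


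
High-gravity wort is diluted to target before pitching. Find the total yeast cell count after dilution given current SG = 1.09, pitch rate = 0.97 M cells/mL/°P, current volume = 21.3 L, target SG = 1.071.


V_w = V·((SG_c−1)/(SG_t−1)−1);  °P = 259 − 259/SG_t;  cells = rate·(V+V_w)·°P
V_w = 21.3·((1.09−1)/(1.071−1)−1) = 5.7000
V_final = 21.3 + 5.7000 = 27.0000
°P = 259 − 259/1.071 = 17.1699
cells = 0.97·27.0000·17.1699

449.6806 billion cells


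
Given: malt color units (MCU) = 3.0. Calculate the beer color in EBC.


SRM = 1.4922·MCU^0.6859;  EBC = SRM·1.97
SRM = 1.4922·3.0^0.6859 = 3.1702
EBC = 3.1702·1.97

6.2453 EBC


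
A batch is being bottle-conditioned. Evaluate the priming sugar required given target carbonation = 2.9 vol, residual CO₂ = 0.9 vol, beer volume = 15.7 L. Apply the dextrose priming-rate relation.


sugar = (target − residual)·4.0·V
sugar = (2.9 − 0.9)·4.0·15.7

125.6000 g


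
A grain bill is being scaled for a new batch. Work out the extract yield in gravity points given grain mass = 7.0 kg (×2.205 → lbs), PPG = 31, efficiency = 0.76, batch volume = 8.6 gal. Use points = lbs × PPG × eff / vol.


lbs = 7.0 × 2.205 = 15.4350
points = 15.4350 × 31 × 0.76 / 8.6

42.2847 points


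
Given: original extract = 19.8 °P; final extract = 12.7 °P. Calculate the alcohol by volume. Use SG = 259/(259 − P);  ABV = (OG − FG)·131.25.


OG = 259/(259 − 19.8) = 1.0828
FG = 259/(259 − 12.7) = 1.0516
ABV = (1.0828 − 1.0516)·131.25

4.0967 % ABV


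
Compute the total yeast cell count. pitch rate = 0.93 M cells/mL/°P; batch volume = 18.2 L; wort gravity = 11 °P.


cells (billions) = rate · V_L · °P
cells = 0.93 · 18.2 · 11

186.1860 billion cells


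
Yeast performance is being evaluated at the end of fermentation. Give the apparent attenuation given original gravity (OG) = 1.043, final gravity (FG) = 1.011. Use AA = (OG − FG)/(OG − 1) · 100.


AA = (1.043 − 1.011)/(1.043 − 1) · 100

74.4186 %


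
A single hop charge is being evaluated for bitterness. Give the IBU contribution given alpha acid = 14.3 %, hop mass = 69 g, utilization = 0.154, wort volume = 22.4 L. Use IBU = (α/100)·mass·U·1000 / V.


IBU = (14.3/100)·69·0.154·1000 / 22.4

67.8356 IBU


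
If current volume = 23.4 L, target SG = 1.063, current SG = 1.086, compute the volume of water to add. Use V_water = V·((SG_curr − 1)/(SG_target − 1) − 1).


V_water = 23.4·((1.086 − 1)/(1.063 − 1) − 1)

8.5429 L


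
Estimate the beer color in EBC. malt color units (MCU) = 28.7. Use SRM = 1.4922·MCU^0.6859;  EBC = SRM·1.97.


SRM = 1.4922·28.7^0.6859 = 14.9207
EBC = 14.9207·1.97

29.3937 EBC


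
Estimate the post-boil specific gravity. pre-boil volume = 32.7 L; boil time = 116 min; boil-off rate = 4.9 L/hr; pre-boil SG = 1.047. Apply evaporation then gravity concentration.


V_post = V_pre − rate·(t/60);  SG_post = 1 + (SG_pre−1)·V_pre/V_post
V_post = 32.7 − 4.9·(116/60) = 23.2267
SG_post = 1 + (1.047 − 1)·32.7/23.2267

1.0662


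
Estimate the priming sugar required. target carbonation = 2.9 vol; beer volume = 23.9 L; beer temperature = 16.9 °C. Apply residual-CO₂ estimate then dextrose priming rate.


residual = 14.695·(0.01821 + 0.09011·e^(−0.04·T));  sugar = (target − residual)·4.0·V
residual = 14.695·(0.01821 + 0.09011·e^(−0.04·16.9)) = 0.9411
sugar = (2.9 − 0.9411)·4.0·23.9

187.2680 g


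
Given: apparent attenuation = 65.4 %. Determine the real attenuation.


RA = AA · 0.8192
RA = 65.4 · 0.8192

53.5757 %


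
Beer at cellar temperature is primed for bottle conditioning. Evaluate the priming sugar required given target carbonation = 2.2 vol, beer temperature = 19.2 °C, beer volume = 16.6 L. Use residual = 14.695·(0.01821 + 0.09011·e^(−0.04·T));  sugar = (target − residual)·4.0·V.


residual = 14.695·(0.01821 + 0.09011·e^(−0.04·19.2)) = 0.8819
sugar = (2.2 − 0.8819)·4.0·16.6

87.5199 g


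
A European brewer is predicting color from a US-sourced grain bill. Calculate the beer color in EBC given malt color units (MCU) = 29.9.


SRM = 1.4922·MCU^0.6859;  EBC = SRM·1.97
SRM = 1.4922·29.9^0.6859 = 15.3458
EBC = 15.3458·1.97

30.2313 EBC


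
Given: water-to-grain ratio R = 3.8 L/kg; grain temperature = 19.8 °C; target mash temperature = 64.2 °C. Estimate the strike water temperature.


T_strike = (0.41/R)·(T_mash − T_grain) + T_mash
T_strike = (0.41/3.8)·(64.2 − 19.8) + 64.2

68.9905 °C


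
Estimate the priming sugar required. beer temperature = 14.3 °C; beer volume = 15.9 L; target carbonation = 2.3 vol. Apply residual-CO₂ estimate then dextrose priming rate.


residual = 14.695·(0.01821 + 0.09011·e^(−0.04·T));  sugar = (target − residual)·4.0·V
residual = 14.695·(0.01821 + 0.09011·e^(−0.04·14.3)) = 1.0149
sugar = (2.3 − 1.0149)·4.0·15.9

81.7292 g


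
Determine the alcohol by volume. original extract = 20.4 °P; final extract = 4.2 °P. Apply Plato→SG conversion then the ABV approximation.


SG = 259/(259 − P);  ABV = (OG − FG)·131.25
OG = 259/(259 − 20.4) = 1.0855
FG = 259/(259 − 4.2) = 1.0165
ABV = (1.0855 − 1.0165)·131.25

9.0582 % ABV


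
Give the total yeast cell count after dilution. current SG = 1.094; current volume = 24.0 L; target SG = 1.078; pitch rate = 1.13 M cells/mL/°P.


V_w = V·((SG_c−1)/(SG_t−1)−1);  °P = 259 − 259/SG_t;  cells = rate·(V+V_w)·°P
V_w = 24.0·((1.094−1)/(1.078−1)−1) = 4.9231
V_final = 24.0 + 4.9231 = 28.9231
°P = 259 − 259/1.078 = 18.7403
cells = 1.13·28.9231·18.7403

612.4894 billion cells


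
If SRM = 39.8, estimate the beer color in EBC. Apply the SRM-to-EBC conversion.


EBC = SRM · 1.97
EBC = 39.8 · 1.97

78.4060 EBC


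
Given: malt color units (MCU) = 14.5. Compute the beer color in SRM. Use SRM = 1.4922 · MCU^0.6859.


SRM = 1.4922 · 14.5^0.6859

9.3413 SRM


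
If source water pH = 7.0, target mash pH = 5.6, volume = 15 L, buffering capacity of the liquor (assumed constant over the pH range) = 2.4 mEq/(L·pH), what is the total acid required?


acid = buffering capacity · (pH_source − pH_target) · V
acid = 2.4 · (7.0 − 5.6) · 15

50.4000 mEq


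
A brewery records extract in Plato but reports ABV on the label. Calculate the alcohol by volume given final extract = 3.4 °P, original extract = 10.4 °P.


SG = 259/(259 − P);  ABV = (OG − FG)·131.25
OG = 259/(259 − 10.4) = 1.0418
FG = 259/(259 − 3.4) = 1.0133
ABV = (1.0418 − 1.0133)·131.25

3.7449 % ABV


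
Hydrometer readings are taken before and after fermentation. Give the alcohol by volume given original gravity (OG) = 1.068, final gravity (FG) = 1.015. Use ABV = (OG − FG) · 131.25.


ABV = (1.068 − 1.015) · 131.25

6.9563 % ABV


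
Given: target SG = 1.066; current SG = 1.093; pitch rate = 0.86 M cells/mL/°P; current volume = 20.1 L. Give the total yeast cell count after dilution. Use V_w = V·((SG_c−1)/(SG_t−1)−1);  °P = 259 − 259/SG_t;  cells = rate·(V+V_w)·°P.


V_w = 20.1·((1.093−1)/(1.066−1)−1) = 8.2227
V_final = 20.1 + 8.2227 = 28.3227
°P = 259 − 259/1.066 = 16.0356
cells = 0.86·28.3227·16.0356

390.5890 billion cells


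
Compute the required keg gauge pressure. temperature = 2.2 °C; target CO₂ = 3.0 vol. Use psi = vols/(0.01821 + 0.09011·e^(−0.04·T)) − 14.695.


psi = 3.0/(0.01821 + 0.09011·e^(−0.04·2.2)) − 14.695

15.0878 psi


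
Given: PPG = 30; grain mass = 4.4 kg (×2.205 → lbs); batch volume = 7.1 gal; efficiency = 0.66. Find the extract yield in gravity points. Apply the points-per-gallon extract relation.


points = lbs × PPG × eff / vol
lbs = 4.4 × 2.205 = 9.7020
points = 9.7020 × 30 × 0.66 / 7.1

27.0563 points


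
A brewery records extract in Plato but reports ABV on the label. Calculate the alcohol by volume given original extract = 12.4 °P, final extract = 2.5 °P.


SG = 259/(259 − P);  ABV = (OG − FG)·131.25
OG = 259/(259 − 12.4) = 1.0503
FG = 259/(259 − 2.5) = 1.0097
ABV = (1.0503 − 1.0097)·131.25

5.3205 % ABV


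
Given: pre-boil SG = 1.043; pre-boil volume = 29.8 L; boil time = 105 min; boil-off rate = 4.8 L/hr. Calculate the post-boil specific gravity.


V_post = V_pre − rate·(t/60);  SG_post = 1 + (SG_pre−1)·V_pre/V_post
V_post = 29.8 − 4.8·(105/60) = 21.4000
SG_post = 1 + (1.043 − 1)·29.8/21.4000

1.0599


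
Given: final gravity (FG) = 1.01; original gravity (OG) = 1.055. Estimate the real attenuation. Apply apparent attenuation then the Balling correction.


AA = (OG−FG)/(OG−1)·100;  RA = AA·0.8192
AA = (1.055 − 1.01)/(1.055 − 1)·100 = 81.8182
RA = 81.8182·0.8192

67.0255 %


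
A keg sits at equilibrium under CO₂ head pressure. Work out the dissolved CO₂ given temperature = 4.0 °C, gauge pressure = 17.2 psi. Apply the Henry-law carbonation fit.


vols = (P + 14.695)·(0.01821 + 0.09011·e^(−0.04·T))
vols = (17.2 + 14.695)·(0.01821 + 0.09011·e^(−0.04·4.0))

3.0299 volumes


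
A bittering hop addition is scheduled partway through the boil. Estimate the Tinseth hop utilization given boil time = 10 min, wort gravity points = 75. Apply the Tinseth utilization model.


U = 1.65·0.000125^(GP/1000) · (1 − e^(−0.04·t))/4.15
bigness = 1.65·0.000125^(75/1000) = 0.8409
boil_factor = (1 − e^(−0.04·10))/4.15 = 0.0794
U = 0.8409 · 0.0794

0.0668


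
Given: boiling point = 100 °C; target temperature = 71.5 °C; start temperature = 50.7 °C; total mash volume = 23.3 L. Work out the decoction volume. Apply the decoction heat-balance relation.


V_dec = V_total·(T_target − T_start)/(T_boil − T_start)
V_dec = 23.3·(71.5 − 50.7)/(100 − 50.7)

9.8304 L


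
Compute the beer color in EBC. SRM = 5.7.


EBC = SRM · 1.97
EBC = 5.7 · 1.97

11.2290 EBC


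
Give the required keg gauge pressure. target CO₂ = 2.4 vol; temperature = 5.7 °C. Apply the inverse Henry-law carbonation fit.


psi = vols/(0.01821 + 0.09011·e^(−0.04·T)) − 14.695
psi = 2.4/(0.01821 + 0.09011·e^(−0.04·5.7)) − 14.695

11.9869 psi


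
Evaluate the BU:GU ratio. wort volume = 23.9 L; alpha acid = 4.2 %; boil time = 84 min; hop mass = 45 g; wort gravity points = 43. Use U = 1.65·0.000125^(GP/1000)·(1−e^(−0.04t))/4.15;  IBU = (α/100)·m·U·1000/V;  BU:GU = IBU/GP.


U = 1.65·0.000125^(43/1000)·(1−e^(−0.04·84))/4.15 = 0.2608
IBU = (4.2/100)·45·0.2608·1000/23.9 = 20.6212
BU:GU = 20.6212/43

0.4796


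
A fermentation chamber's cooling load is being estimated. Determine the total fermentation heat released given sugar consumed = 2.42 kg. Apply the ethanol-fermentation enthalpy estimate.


Q = m_sugar · 590 kJ/kg
Q = 2.42 · 590

1427.8000 kJ


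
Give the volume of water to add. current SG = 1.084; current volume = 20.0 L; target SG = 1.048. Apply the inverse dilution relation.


V_water = V·((SG_curr − 1)/(SG_target − 1) − 1)
V_water = 20.0·((1.084 − 1)/(1.048 − 1) − 1)

15.0000 L


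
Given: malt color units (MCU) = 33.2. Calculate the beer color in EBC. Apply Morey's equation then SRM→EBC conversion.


SRM = 1.4922·MCU^0.6859;  EBC = SRM·1.97
SRM = 1.4922·33.2^0.6859 = 16.4883
EBC = 16.4883·1.97

32.4819 EBC


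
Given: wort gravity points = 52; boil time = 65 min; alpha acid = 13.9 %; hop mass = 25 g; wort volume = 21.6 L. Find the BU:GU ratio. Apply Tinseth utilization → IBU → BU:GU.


U = 1.65·0.000125^(GP/1000)·(1−e^(−0.04t))/4.15;  IBU = (α/100)·m·U·1000/V;  BU:GU = IBU/GP
U = 1.65·0.000125^(52/1000)·(1−e^(−0.04·65))/4.15 = 0.2307
IBU = (13.9/100)·25·0.2307·1000/21.6 = 37.1073
BU:GU = 37.1073/52

0.7136


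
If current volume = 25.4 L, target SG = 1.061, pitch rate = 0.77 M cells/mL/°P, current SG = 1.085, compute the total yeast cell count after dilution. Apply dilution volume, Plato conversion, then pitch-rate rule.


V_w = V·((SG_c−1)/(SG_t−1)−1);  °P = 259 − 259/SG_t;  cells = rate·(V+V_w)·°P
V_w = 25.4·((1.085−1)/(1.061−1)−1) = 9.9934
V_final = 25.4 + 9.9934 = 35.3934
°P = 259 − 259/1.061 = 14.8907
cells = 0.77·35.3934·14.8907

405.8147 billion cells


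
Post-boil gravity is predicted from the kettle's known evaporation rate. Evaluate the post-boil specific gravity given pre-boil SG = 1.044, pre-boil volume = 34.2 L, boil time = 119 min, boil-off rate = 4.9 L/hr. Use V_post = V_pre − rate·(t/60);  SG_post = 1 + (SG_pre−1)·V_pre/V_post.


V_post = 34.2 − 4.9·(119/60) = 24.4817
SG_post = 1 + (1.044 − 1)·34.2/24.4817

1.0615


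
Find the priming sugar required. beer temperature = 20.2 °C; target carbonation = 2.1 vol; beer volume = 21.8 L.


residual = 14.695·(0.01821 + 0.09011·e^(−0.04·T));  sugar = (target − residual)·4.0·V
residual = 14.695·(0.01821 + 0.09011·e^(−0.04·20.2)) = 0.8578
sugar = (2.1 − 0.8578)·4.0·21.8

108.3162 g


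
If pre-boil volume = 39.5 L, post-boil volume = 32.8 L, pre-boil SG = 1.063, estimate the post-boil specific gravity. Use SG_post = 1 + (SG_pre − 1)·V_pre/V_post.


pts_pre = (1.063 − 1)·1000 = 63.0000
pts_post = 63.0000·39.5/32.8 = 75.8689
SG_post = 1 + 75.8689/1000

1.0759


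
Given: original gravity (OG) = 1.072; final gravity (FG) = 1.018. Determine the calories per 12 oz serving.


ABW = (OG−FG)·131.25·0.79/FG;  °P = 259 − 259/SG (for OG→OE and FG→AE);  RE = 0.1808·OE + 0.8192·AE;  Cal = (6.9·ABW + 4·(RE−0.1))·FG·3.55
ABW = (1.072 − 1.018)·131.25·0.79/1.018 = 5.5001
OE = 259 − 259/1.072 = 17.3955 °P
AE = 259 − 259/1.018 = 4.5796 °P
RE = 0.1808·17.3955 + 0.8192·4.5796 = 6.8967 °P
Cal = (6.9·5.5001 + 4·(6.8967−0.1))·1.018·3.55

235.4008 kcal


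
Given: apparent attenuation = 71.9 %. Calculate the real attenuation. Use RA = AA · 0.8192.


RA = 71.9 · 0.8192

58.9005 %


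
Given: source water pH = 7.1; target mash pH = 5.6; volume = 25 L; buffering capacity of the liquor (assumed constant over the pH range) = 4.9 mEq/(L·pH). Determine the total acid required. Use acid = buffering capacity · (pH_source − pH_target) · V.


acid = 4.9 · (7.1 − 5.6) · 25

183.7500 mEq


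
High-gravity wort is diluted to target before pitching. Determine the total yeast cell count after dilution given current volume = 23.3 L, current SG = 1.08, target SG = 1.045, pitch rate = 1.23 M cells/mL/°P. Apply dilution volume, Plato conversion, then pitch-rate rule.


V_w = V·((SG_c−1)/(SG_t−1)−1);  °P = 259 − 259/SG_t;  cells = rate·(V+V_w)·°P
V_w = 23.3·((1.08−1)/(1.045−1)−1) = 18.1222
V_final = 23.3 + 18.1222 = 41.4222
°P = 259 − 259/1.045 = 11.1531
cells = 1.23·41.4222·11.1531

568.2435 billion cells


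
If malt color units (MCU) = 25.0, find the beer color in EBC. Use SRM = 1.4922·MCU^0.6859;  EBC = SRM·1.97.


SRM = 1.4922·25.0^0.6859 = 13.5729
EBC = 13.5729·1.97

26.7387 EBC


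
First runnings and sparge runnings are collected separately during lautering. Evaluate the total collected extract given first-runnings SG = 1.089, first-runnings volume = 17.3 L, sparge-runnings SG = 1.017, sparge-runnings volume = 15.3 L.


total = Σ (SG_i − 1)·1000·V_i
first = (1.089 − 1)·1000·17.3 = 1539.7000
sparge = (1.017 − 1)·1000·15.3 = 260.1000
total = 1539.7000 + 260.1000

1799.8000 gravity·L


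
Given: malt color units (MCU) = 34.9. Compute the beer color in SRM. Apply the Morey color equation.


SRM = 1.4922 · MCU^0.6859
SRM = 1.4922 · 34.9^0.6859

17.0628 SRM


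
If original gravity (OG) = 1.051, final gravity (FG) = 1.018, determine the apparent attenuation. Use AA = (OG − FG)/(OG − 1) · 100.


AA = (1.051 − 1.018)/(1.051 − 1) · 100

64.7059 %


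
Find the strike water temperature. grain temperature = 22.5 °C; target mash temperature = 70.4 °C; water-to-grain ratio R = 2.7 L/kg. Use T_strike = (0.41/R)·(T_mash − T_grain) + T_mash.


T_strike = (0.41/2.7)·(70.4 − 22.5) + 70.4

77.6737 °C


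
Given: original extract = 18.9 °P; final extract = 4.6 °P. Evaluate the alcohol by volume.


SG = 259/(259 − P);  ABV = (OG − FG)·131.25
OG = 259/(259 − 18.9) = 1.0787
FG = 259/(259 − 4.6) = 1.0181
ABV = (1.0787 − 1.0181)·131.25

7.9584 % ABV


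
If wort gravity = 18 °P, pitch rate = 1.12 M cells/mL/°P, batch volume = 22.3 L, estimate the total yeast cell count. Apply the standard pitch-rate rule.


cells (billions) = rate · V_L · °P
cells = 1.12 · 22.3 · 18

449.5680 billion cells


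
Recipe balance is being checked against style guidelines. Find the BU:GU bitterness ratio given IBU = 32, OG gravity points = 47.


BU:GU = IBU / OG_points
BU:GU = 32 / 47

0.6809


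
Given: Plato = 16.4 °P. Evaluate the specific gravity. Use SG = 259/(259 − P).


SG = 259/(259 − 16.4)

1.0676


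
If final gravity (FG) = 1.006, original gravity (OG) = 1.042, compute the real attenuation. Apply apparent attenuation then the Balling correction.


AA = (OG−FG)/(OG−1)·100;  RA = AA·0.8192
AA = (1.042 − 1.006)/(1.042 − 1)·100 = 85.7143
RA = 85.7143·0.8192

70.2171 %


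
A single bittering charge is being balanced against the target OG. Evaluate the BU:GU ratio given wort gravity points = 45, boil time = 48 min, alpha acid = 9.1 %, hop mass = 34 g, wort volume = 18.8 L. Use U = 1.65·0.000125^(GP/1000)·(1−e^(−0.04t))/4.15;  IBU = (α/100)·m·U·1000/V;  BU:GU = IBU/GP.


U = 1.65·0.000125^(45/1000)·(1−e^(−0.04·48))/4.15 = 0.2264
IBU = (9.1/100)·34·0.2264·1000/18.8 = 37.2656
BU:GU = 37.2656/45

0.8281


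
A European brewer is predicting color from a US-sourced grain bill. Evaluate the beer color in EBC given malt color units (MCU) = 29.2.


SRM = 1.4922·MCU^0.6859;  EBC = SRM·1.97
SRM = 1.4922·29.2^0.6859 = 15.0985
EBC = 15.0985·1.97

29.7440 EBC


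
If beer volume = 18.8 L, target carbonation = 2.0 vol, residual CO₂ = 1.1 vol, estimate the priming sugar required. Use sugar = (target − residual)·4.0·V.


sugar = (2.0 − 1.1)·4.0·18.8

67.6800 g


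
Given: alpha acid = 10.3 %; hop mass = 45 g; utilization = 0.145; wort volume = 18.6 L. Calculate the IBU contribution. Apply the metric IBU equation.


IBU = (α/100)·mass·U·1000 / V
IBU = (10.3/100)·45·0.145·1000 / 18.6

36.1331 IBU


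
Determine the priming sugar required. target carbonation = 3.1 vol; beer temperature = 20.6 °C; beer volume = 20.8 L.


residual = 14.695·(0.01821 + 0.09011·e^(−0.04·T));  sugar = (target − residual)·4.0·V
residual = 14.695·(0.01821 + 0.09011·e^(−0.04·20.6)) = 0.8485
sugar = (3.1 − 0.8485)·4.0·20.8

187.3271 g


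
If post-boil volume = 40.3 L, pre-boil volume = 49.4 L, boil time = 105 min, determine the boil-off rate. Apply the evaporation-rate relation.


rate = (V_pre − V_post) / (t_min/60)
rate = (49.4 − 40.3) / (105/60)

5.2000 L/hr


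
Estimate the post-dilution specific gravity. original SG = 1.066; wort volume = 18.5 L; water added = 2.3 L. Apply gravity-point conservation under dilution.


SG_new = 1 + (SG_old − 1)·V_old/(V_old + V_water)
pts = (1.066 − 1)·1000·18.5/(18.5 + 2.3) = 58.7019
SG_new = 1 + 58.7019/1000

1.0587


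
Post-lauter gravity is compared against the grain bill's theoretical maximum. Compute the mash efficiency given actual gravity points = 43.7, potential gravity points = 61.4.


efficiency = actual / potential × 100
efficiency = 43.7 / 61.4 × 100

71.1726 %


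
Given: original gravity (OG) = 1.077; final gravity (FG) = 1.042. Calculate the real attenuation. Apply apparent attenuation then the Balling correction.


AA = (OG−FG)/(OG−1)·100;  RA = AA·0.8192
AA = (1.077 − 1.042)/(1.077 − 1)·100 = 45.4545
RA = 45.4545·0.8192

37.2364 %


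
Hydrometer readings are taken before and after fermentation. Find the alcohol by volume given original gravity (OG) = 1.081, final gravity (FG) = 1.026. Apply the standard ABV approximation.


ABV = (OG − FG) · 131.25
ABV = (1.081 − 1.026) · 131.25

7.2187 % ABV


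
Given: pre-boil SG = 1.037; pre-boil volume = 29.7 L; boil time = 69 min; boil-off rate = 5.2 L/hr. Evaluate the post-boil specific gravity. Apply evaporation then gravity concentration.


V_post = V_pre − rate·(t/60);  SG_post = 1 + (SG_pre−1)·V_pre/V_post
V_post = 29.7 − 5.2·(69/60) = 23.7200
SG_post = 1 + (1.037 − 1)·29.7/23.7200

1.0463


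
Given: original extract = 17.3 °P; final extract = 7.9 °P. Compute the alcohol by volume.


SG = 259/(259 − P);  ABV = (OG − FG)·131.25
OG = 259/(259 − 17.3) = 1.0716
FG = 259/(259 − 7.9) = 1.0315
ABV = (1.0716 − 1.0315)·131.25

5.2651 % ABV


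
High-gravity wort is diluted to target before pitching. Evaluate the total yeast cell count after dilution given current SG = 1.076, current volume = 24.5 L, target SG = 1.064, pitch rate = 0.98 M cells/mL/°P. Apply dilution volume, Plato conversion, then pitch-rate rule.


V_w = V·((SG_c−1)/(SG_t−1)−1);  °P = 259 − 259/SG_t;  cells = rate·(V+V_w)·°P
V_w = 24.5·((1.076−1)/(1.064−1)−1) = 4.5938
V_final = 24.5 + 4.5938 = 29.0938
°P = 259 − 259/1.064 = 15.5789
cells = 0.98·29.0938·15.5789

444.1850 billion cells


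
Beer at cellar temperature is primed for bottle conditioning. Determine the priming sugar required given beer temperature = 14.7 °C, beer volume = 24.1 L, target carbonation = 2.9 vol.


residual = 14.695·(0.01821 + 0.09011·e^(−0.04·T));  sugar = (target − residual)·4.0·V
residual = 14.695·(0.01821 + 0.09011·e^(−0.04·14.7)) = 1.0031
sugar = (2.9 − 1.0031)·4.0·24.1

182.8624 g


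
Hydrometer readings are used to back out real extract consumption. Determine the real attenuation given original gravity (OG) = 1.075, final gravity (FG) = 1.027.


AA = (OG−FG)/(OG−1)·100;  RA = AA·0.8192
AA = (1.075 − 1.027)/(1.075 − 1)·100 = 64.0000
RA = 64.0000·0.8192

52.4288 %


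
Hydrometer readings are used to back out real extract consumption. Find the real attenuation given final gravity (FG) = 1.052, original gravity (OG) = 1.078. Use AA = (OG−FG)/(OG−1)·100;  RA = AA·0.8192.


AA = (1.078 − 1.052)/(1.078 − 1)·100 = 33.3333
RA = 33.3333·0.8192

27.3067 %


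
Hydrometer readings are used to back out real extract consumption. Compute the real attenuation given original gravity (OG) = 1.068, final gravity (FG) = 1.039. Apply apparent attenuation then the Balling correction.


AA = (OG−FG)/(OG−1)·100;  RA = AA·0.8192
AA = (1.068 − 1.039)/(1.068 − 1)·100 = 42.6471
RA = 42.6471·0.8192

34.9365 %


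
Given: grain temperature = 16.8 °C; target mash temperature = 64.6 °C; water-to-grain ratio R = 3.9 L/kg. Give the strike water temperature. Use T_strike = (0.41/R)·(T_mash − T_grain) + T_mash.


T_strike = (0.41/3.9)·(64.6 − 16.8) + 64.6

69.6251 °C


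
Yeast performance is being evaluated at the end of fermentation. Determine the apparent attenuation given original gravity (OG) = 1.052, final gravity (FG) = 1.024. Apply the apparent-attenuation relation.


AA = (OG − FG)/(OG − 1) · 100
AA = (1.052 − 1.024)/(1.052 − 1) · 100

53.8462 %


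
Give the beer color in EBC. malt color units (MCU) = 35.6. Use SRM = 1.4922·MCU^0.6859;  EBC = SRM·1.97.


SRM = 1.4922·35.6^0.6859 = 17.2968
EBC = 17.2968·1.97

34.0748 EBC


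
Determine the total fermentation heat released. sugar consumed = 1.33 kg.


Q = m_sugar · 590 kJ/kg
Q = 1.33 · 590

784.7000 kJ


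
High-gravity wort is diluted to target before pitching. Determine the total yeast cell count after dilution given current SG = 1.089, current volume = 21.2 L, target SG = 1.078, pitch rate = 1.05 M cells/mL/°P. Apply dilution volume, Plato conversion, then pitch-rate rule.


V_w = V·((SG_c−1)/(SG_t−1)−1);  °P = 259 − 259/SG_t;  cells = rate·(V+V_w)·°P
V_w = 21.2·((1.089−1)/(1.078−1)−1) = 2.9897
V_final = 21.2 + 2.9897 = 24.1897
°P = 259 − 259/1.078 = 18.7403
cells = 1.05·24.1897·18.7403

475.9882 billion cells


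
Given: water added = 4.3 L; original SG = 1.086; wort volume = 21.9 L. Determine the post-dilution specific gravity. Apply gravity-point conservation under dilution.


SG_new = 1 + (SG_old − 1)·V_old/(V_old + V_water)
pts = (1.086 − 1)·1000·21.9/(21.9 + 4.3) = 71.8855
SG_new = 1 + 71.8855/1000

1.0719


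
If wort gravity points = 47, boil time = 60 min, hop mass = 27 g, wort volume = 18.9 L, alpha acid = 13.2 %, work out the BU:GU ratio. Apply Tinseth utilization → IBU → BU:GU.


U = 1.65·0.000125^(GP/1000)·(1−e^(−0.04t))/4.15;  IBU = (α/100)·m·U·1000/V;  BU:GU = IBU/GP
U = 1.65·0.000125^(47/1000)·(1−e^(−0.04·60))/4.15 = 0.2370
IBU = (13.2/100)·27·0.2370·1000/18.9 = 44.6853
BU:GU = 44.6853/47

0.9508


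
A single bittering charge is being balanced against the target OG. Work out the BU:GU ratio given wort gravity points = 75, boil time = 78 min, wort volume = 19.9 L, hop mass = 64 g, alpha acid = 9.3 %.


U = 1.65·0.000125^(GP/1000)·(1−e^(−0.04t))/4.15;  IBU = (α/100)·m·U·1000/V;  BU:GU = IBU/GP
U = 1.65·0.000125^(75/1000)·(1−e^(−0.04·78))/4.15 = 0.1937
IBU = (9.3/100)·64·0.1937·1000/19.9 = 57.9296
BU:GU = 57.9296/75

0.7724


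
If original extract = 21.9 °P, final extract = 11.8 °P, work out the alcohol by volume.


SG = 259/(259 − P);  ABV = (OG − FG)·131.25
OG = 259/(259 − 21.9) = 1.0924
FG = 259/(259 − 11.8) = 1.0477
ABV = (1.0924 − 1.0477)·131.25

5.8579 % ABV


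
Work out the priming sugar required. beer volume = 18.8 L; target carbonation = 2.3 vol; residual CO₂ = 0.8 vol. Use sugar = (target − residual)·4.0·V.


sugar = (2.3 − 0.8)·4.0·18.8

112.8000 g


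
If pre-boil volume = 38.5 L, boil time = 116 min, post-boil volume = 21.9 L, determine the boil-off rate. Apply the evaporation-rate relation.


rate = (V_pre − V_post) / (t_min/60)
rate = (38.5 − 21.9) / (116/60)

8.5862 L/hr


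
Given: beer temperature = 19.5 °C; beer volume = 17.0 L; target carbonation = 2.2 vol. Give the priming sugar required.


residual = 14.695·(0.01821 + 0.09011·e^(−0.04·T));  sugar = (target − residual)·4.0·V
residual = 14.695·(0.01821 + 0.09011·e^(−0.04·19.5)) = 0.8746
sugar = (2.2 − 0.8746)·4.0·17.0

90.1271 g


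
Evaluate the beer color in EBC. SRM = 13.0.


EBC = SRM · 1.97
EBC = 13.0 · 1.97

25.6100 EBC


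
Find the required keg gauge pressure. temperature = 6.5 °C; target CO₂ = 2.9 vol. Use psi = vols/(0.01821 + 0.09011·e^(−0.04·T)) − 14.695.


psi = 2.9/(0.01821 + 0.09011·e^(−0.04·6.5)) − 14.695

18.3762 psi


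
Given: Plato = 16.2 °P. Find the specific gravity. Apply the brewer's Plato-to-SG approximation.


SG = 259/(259 − P)
SG = 259/(259 − 16.2)

1.0667


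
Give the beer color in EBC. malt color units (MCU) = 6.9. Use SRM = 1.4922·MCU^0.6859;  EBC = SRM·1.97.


SRM = 1.4922·6.9^0.6859 = 5.6130
EBC = 5.6130·1.97

11.0576 EBC


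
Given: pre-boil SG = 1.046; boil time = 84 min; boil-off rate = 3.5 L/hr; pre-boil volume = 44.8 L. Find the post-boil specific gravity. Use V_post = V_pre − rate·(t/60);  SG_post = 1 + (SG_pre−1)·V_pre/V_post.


V_post = 44.8 − 3.5·(84/60) = 39.9000
SG_post = 1 + (1.046 − 1)·44.8/39.9000

1.0516


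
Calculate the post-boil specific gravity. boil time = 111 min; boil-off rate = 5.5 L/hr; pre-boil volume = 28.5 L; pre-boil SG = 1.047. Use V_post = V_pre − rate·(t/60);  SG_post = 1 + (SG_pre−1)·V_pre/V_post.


V_post = 28.5 − 5.5·(111/60) = 18.3250
SG_post = 1 + (1.047 − 1)·28.5/18.3250

1.0731


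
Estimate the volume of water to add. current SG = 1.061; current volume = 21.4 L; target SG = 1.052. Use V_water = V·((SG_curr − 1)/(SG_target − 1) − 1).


V_water = 21.4·((1.061 − 1)/(1.052 − 1) − 1)

3.7038 L


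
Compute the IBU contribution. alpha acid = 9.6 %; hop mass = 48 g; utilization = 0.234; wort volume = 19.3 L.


IBU = (α/100)·mass·U·1000 / V
IBU = (9.6/100)·48·0.234·1000 / 19.3

55.8690 IBU


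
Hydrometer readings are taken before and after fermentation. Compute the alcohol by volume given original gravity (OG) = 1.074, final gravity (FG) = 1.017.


ABV = (OG − FG) · 131.25
ABV = (1.074 − 1.017) · 131.25

7.4813 % ABV


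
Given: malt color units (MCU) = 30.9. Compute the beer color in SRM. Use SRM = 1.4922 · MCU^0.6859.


SRM = 1.4922 · 30.9^0.6859

15.6960 SRM


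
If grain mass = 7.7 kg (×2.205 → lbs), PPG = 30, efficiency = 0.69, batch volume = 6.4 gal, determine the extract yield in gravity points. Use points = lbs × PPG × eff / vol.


lbs = 7.7 × 2.205 = 16.9785
points = 16.9785 × 30 × 0.69 / 6.4

54.9148 points


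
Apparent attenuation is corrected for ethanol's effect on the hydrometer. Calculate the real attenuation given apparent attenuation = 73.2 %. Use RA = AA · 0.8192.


RA = 73.2 · 0.8192

59.9654 %


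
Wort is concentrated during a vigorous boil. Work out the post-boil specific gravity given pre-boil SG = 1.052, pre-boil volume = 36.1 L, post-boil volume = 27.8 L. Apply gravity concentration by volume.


SG_post = 1 + (SG_pre − 1)·V_pre/V_post
pts_pre = (1.052 − 1)·1000 = 52.0000
pts_post = 52.0000·36.1/27.8 = 67.5252
SG_post = 1 + 67.5252/1000

1.0675


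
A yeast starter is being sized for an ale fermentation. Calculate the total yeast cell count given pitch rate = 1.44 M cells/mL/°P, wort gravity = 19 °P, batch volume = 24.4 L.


cells (billions) = rate · V_L · °P
cells = 1.44 · 24.4 · 19

667.5840 billion cells


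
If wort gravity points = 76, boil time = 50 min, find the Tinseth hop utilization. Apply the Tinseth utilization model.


U = 1.65·0.000125^(GP/1000) · (1 − e^(−0.04·t))/4.15
bigness = 1.65·0.000125^(76/1000) = 0.8334
boil_factor = (1 − e^(−0.04·50))/4.15 = 0.2084
U = 0.8334 · 0.2084

0.1736
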